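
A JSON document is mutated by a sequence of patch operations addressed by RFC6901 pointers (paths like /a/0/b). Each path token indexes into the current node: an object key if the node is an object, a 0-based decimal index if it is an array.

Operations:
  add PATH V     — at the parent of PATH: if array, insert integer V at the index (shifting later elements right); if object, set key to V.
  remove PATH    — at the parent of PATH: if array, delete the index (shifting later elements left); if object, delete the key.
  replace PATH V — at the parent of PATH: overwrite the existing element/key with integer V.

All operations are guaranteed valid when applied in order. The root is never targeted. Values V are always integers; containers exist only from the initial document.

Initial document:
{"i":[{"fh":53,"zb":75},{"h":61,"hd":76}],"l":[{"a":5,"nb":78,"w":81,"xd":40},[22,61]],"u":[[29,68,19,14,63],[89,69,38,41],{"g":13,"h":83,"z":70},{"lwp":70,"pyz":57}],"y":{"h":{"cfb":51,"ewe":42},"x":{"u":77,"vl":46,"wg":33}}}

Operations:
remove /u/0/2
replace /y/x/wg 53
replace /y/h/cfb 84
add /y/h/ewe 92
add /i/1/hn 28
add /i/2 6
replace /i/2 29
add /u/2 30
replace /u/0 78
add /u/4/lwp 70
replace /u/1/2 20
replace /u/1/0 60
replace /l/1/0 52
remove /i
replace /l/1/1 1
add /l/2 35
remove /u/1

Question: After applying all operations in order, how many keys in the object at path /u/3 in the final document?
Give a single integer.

After op 1 (remove /u/0/2): {"i":[{"fh":53,"zb":75},{"h":61,"hd":76}],"l":[{"a":5,"nb":78,"w":81,"xd":40},[22,61]],"u":[[29,68,14,63],[89,69,38,41],{"g":13,"h":83,"z":70},{"lwp":70,"pyz":57}],"y":{"h":{"cfb":51,"ewe":42},"x":{"u":77,"vl":46,"wg":33}}}
After op 2 (replace /y/x/wg 53): {"i":[{"fh":53,"zb":75},{"h":61,"hd":76}],"l":[{"a":5,"nb":78,"w":81,"xd":40},[22,61]],"u":[[29,68,14,63],[89,69,38,41],{"g":13,"h":83,"z":70},{"lwp":70,"pyz":57}],"y":{"h":{"cfb":51,"ewe":42},"x":{"u":77,"vl":46,"wg":53}}}
After op 3 (replace /y/h/cfb 84): {"i":[{"fh":53,"zb":75},{"h":61,"hd":76}],"l":[{"a":5,"nb":78,"w":81,"xd":40},[22,61]],"u":[[29,68,14,63],[89,69,38,41],{"g":13,"h":83,"z":70},{"lwp":70,"pyz":57}],"y":{"h":{"cfb":84,"ewe":42},"x":{"u":77,"vl":46,"wg":53}}}
After op 4 (add /y/h/ewe 92): {"i":[{"fh":53,"zb":75},{"h":61,"hd":76}],"l":[{"a":5,"nb":78,"w":81,"xd":40},[22,61]],"u":[[29,68,14,63],[89,69,38,41],{"g":13,"h":83,"z":70},{"lwp":70,"pyz":57}],"y":{"h":{"cfb":84,"ewe":92},"x":{"u":77,"vl":46,"wg":53}}}
After op 5 (add /i/1/hn 28): {"i":[{"fh":53,"zb":75},{"h":61,"hd":76,"hn":28}],"l":[{"a":5,"nb":78,"w":81,"xd":40},[22,61]],"u":[[29,68,14,63],[89,69,38,41],{"g":13,"h":83,"z":70},{"lwp":70,"pyz":57}],"y":{"h":{"cfb":84,"ewe":92},"x":{"u":77,"vl":46,"wg":53}}}
After op 6 (add /i/2 6): {"i":[{"fh":53,"zb":75},{"h":61,"hd":76,"hn":28},6],"l":[{"a":5,"nb":78,"w":81,"xd":40},[22,61]],"u":[[29,68,14,63],[89,69,38,41],{"g":13,"h":83,"z":70},{"lwp":70,"pyz":57}],"y":{"h":{"cfb":84,"ewe":92},"x":{"u":77,"vl":46,"wg":53}}}
After op 7 (replace /i/2 29): {"i":[{"fh":53,"zb":75},{"h":61,"hd":76,"hn":28},29],"l":[{"a":5,"nb":78,"w":81,"xd":40},[22,61]],"u":[[29,68,14,63],[89,69,38,41],{"g":13,"h":83,"z":70},{"lwp":70,"pyz":57}],"y":{"h":{"cfb":84,"ewe":92},"x":{"u":77,"vl":46,"wg":53}}}
After op 8 (add /u/2 30): {"i":[{"fh":53,"zb":75},{"h":61,"hd":76,"hn":28},29],"l":[{"a":5,"nb":78,"w":81,"xd":40},[22,61]],"u":[[29,68,14,63],[89,69,38,41],30,{"g":13,"h":83,"z":70},{"lwp":70,"pyz":57}],"y":{"h":{"cfb":84,"ewe":92},"x":{"u":77,"vl":46,"wg":53}}}
After op 9 (replace /u/0 78): {"i":[{"fh":53,"zb":75},{"h":61,"hd":76,"hn":28},29],"l":[{"a":5,"nb":78,"w":81,"xd":40},[22,61]],"u":[78,[89,69,38,41],30,{"g":13,"h":83,"z":70},{"lwp":70,"pyz":57}],"y":{"h":{"cfb":84,"ewe":92},"x":{"u":77,"vl":46,"wg":53}}}
After op 10 (add /u/4/lwp 70): {"i":[{"fh":53,"zb":75},{"h":61,"hd":76,"hn":28},29],"l":[{"a":5,"nb":78,"w":81,"xd":40},[22,61]],"u":[78,[89,69,38,41],30,{"g":13,"h":83,"z":70},{"lwp":70,"pyz":57}],"y":{"h":{"cfb":84,"ewe":92},"x":{"u":77,"vl":46,"wg":53}}}
After op 11 (replace /u/1/2 20): {"i":[{"fh":53,"zb":75},{"h":61,"hd":76,"hn":28},29],"l":[{"a":5,"nb":78,"w":81,"xd":40},[22,61]],"u":[78,[89,69,20,41],30,{"g":13,"h":83,"z":70},{"lwp":70,"pyz":57}],"y":{"h":{"cfb":84,"ewe":92},"x":{"u":77,"vl":46,"wg":53}}}
After op 12 (replace /u/1/0 60): {"i":[{"fh":53,"zb":75},{"h":61,"hd":76,"hn":28},29],"l":[{"a":5,"nb":78,"w":81,"xd":40},[22,61]],"u":[78,[60,69,20,41],30,{"g":13,"h":83,"z":70},{"lwp":70,"pyz":57}],"y":{"h":{"cfb":84,"ewe":92},"x":{"u":77,"vl":46,"wg":53}}}
After op 13 (replace /l/1/0 52): {"i":[{"fh":53,"zb":75},{"h":61,"hd":76,"hn":28},29],"l":[{"a":5,"nb":78,"w":81,"xd":40},[52,61]],"u":[78,[60,69,20,41],30,{"g":13,"h":83,"z":70},{"lwp":70,"pyz":57}],"y":{"h":{"cfb":84,"ewe":92},"x":{"u":77,"vl":46,"wg":53}}}
After op 14 (remove /i): {"l":[{"a":5,"nb":78,"w":81,"xd":40},[52,61]],"u":[78,[60,69,20,41],30,{"g":13,"h":83,"z":70},{"lwp":70,"pyz":57}],"y":{"h":{"cfb":84,"ewe":92},"x":{"u":77,"vl":46,"wg":53}}}
After op 15 (replace /l/1/1 1): {"l":[{"a":5,"nb":78,"w":81,"xd":40},[52,1]],"u":[78,[60,69,20,41],30,{"g":13,"h":83,"z":70},{"lwp":70,"pyz":57}],"y":{"h":{"cfb":84,"ewe":92},"x":{"u":77,"vl":46,"wg":53}}}
After op 16 (add /l/2 35): {"l":[{"a":5,"nb":78,"w":81,"xd":40},[52,1],35],"u":[78,[60,69,20,41],30,{"g":13,"h":83,"z":70},{"lwp":70,"pyz":57}],"y":{"h":{"cfb":84,"ewe":92},"x":{"u":77,"vl":46,"wg":53}}}
After op 17 (remove /u/1): {"l":[{"a":5,"nb":78,"w":81,"xd":40},[52,1],35],"u":[78,30,{"g":13,"h":83,"z":70},{"lwp":70,"pyz":57}],"y":{"h":{"cfb":84,"ewe":92},"x":{"u":77,"vl":46,"wg":53}}}
Size at path /u/3: 2

Answer: 2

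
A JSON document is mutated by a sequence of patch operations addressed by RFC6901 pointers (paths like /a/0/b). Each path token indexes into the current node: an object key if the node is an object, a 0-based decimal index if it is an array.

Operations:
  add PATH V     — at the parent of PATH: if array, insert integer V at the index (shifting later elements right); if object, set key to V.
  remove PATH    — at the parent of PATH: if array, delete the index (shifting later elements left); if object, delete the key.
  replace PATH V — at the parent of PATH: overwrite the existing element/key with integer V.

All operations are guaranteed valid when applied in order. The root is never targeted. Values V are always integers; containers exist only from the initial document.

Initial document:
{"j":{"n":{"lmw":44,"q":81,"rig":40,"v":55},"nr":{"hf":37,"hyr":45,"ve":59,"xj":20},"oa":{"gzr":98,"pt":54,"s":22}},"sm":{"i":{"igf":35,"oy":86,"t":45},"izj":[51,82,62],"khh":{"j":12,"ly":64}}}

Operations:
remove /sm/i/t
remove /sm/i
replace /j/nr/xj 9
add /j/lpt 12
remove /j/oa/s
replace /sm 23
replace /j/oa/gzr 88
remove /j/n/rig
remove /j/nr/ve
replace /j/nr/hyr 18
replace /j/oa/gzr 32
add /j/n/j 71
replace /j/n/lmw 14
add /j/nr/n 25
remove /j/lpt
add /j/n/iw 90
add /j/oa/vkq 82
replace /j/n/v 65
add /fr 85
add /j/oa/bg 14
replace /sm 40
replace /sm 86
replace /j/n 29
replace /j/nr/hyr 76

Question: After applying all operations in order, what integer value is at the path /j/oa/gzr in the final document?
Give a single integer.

After op 1 (remove /sm/i/t): {"j":{"n":{"lmw":44,"q":81,"rig":40,"v":55},"nr":{"hf":37,"hyr":45,"ve":59,"xj":20},"oa":{"gzr":98,"pt":54,"s":22}},"sm":{"i":{"igf":35,"oy":86},"izj":[51,82,62],"khh":{"j":12,"ly":64}}}
After op 2 (remove /sm/i): {"j":{"n":{"lmw":44,"q":81,"rig":40,"v":55},"nr":{"hf":37,"hyr":45,"ve":59,"xj":20},"oa":{"gzr":98,"pt":54,"s":22}},"sm":{"izj":[51,82,62],"khh":{"j":12,"ly":64}}}
After op 3 (replace /j/nr/xj 9): {"j":{"n":{"lmw":44,"q":81,"rig":40,"v":55},"nr":{"hf":37,"hyr":45,"ve":59,"xj":9},"oa":{"gzr":98,"pt":54,"s":22}},"sm":{"izj":[51,82,62],"khh":{"j":12,"ly":64}}}
After op 4 (add /j/lpt 12): {"j":{"lpt":12,"n":{"lmw":44,"q":81,"rig":40,"v":55},"nr":{"hf":37,"hyr":45,"ve":59,"xj":9},"oa":{"gzr":98,"pt":54,"s":22}},"sm":{"izj":[51,82,62],"khh":{"j":12,"ly":64}}}
After op 5 (remove /j/oa/s): {"j":{"lpt":12,"n":{"lmw":44,"q":81,"rig":40,"v":55},"nr":{"hf":37,"hyr":45,"ve":59,"xj":9},"oa":{"gzr":98,"pt":54}},"sm":{"izj":[51,82,62],"khh":{"j":12,"ly":64}}}
After op 6 (replace /sm 23): {"j":{"lpt":12,"n":{"lmw":44,"q":81,"rig":40,"v":55},"nr":{"hf":37,"hyr":45,"ve":59,"xj":9},"oa":{"gzr":98,"pt":54}},"sm":23}
After op 7 (replace /j/oa/gzr 88): {"j":{"lpt":12,"n":{"lmw":44,"q":81,"rig":40,"v":55},"nr":{"hf":37,"hyr":45,"ve":59,"xj":9},"oa":{"gzr":88,"pt":54}},"sm":23}
After op 8 (remove /j/n/rig): {"j":{"lpt":12,"n":{"lmw":44,"q":81,"v":55},"nr":{"hf":37,"hyr":45,"ve":59,"xj":9},"oa":{"gzr":88,"pt":54}},"sm":23}
After op 9 (remove /j/nr/ve): {"j":{"lpt":12,"n":{"lmw":44,"q":81,"v":55},"nr":{"hf":37,"hyr":45,"xj":9},"oa":{"gzr":88,"pt":54}},"sm":23}
After op 10 (replace /j/nr/hyr 18): {"j":{"lpt":12,"n":{"lmw":44,"q":81,"v":55},"nr":{"hf":37,"hyr":18,"xj":9},"oa":{"gzr":88,"pt":54}},"sm":23}
After op 11 (replace /j/oa/gzr 32): {"j":{"lpt":12,"n":{"lmw":44,"q":81,"v":55},"nr":{"hf":37,"hyr":18,"xj":9},"oa":{"gzr":32,"pt":54}},"sm":23}
After op 12 (add /j/n/j 71): {"j":{"lpt":12,"n":{"j":71,"lmw":44,"q":81,"v":55},"nr":{"hf":37,"hyr":18,"xj":9},"oa":{"gzr":32,"pt":54}},"sm":23}
After op 13 (replace /j/n/lmw 14): {"j":{"lpt":12,"n":{"j":71,"lmw":14,"q":81,"v":55},"nr":{"hf":37,"hyr":18,"xj":9},"oa":{"gzr":32,"pt":54}},"sm":23}
After op 14 (add /j/nr/n 25): {"j":{"lpt":12,"n":{"j":71,"lmw":14,"q":81,"v":55},"nr":{"hf":37,"hyr":18,"n":25,"xj":9},"oa":{"gzr":32,"pt":54}},"sm":23}
After op 15 (remove /j/lpt): {"j":{"n":{"j":71,"lmw":14,"q":81,"v":55},"nr":{"hf":37,"hyr":18,"n":25,"xj":9},"oa":{"gzr":32,"pt":54}},"sm":23}
After op 16 (add /j/n/iw 90): {"j":{"n":{"iw":90,"j":71,"lmw":14,"q":81,"v":55},"nr":{"hf":37,"hyr":18,"n":25,"xj":9},"oa":{"gzr":32,"pt":54}},"sm":23}
After op 17 (add /j/oa/vkq 82): {"j":{"n":{"iw":90,"j":71,"lmw":14,"q":81,"v":55},"nr":{"hf":37,"hyr":18,"n":25,"xj":9},"oa":{"gzr":32,"pt":54,"vkq":82}},"sm":23}
After op 18 (replace /j/n/v 65): {"j":{"n":{"iw":90,"j":71,"lmw":14,"q":81,"v":65},"nr":{"hf":37,"hyr":18,"n":25,"xj":9},"oa":{"gzr":32,"pt":54,"vkq":82}},"sm":23}
After op 19 (add /fr 85): {"fr":85,"j":{"n":{"iw":90,"j":71,"lmw":14,"q":81,"v":65},"nr":{"hf":37,"hyr":18,"n":25,"xj":9},"oa":{"gzr":32,"pt":54,"vkq":82}},"sm":23}
After op 20 (add /j/oa/bg 14): {"fr":85,"j":{"n":{"iw":90,"j":71,"lmw":14,"q":81,"v":65},"nr":{"hf":37,"hyr":18,"n":25,"xj":9},"oa":{"bg":14,"gzr":32,"pt":54,"vkq":82}},"sm":23}
After op 21 (replace /sm 40): {"fr":85,"j":{"n":{"iw":90,"j":71,"lmw":14,"q":81,"v":65},"nr":{"hf":37,"hyr":18,"n":25,"xj":9},"oa":{"bg":14,"gzr":32,"pt":54,"vkq":82}},"sm":40}
After op 22 (replace /sm 86): {"fr":85,"j":{"n":{"iw":90,"j":71,"lmw":14,"q":81,"v":65},"nr":{"hf":37,"hyr":18,"n":25,"xj":9},"oa":{"bg":14,"gzr":32,"pt":54,"vkq":82}},"sm":86}
After op 23 (replace /j/n 29): {"fr":85,"j":{"n":29,"nr":{"hf":37,"hyr":18,"n":25,"xj":9},"oa":{"bg":14,"gzr":32,"pt":54,"vkq":82}},"sm":86}
After op 24 (replace /j/nr/hyr 76): {"fr":85,"j":{"n":29,"nr":{"hf":37,"hyr":76,"n":25,"xj":9},"oa":{"bg":14,"gzr":32,"pt":54,"vkq":82}},"sm":86}
Value at /j/oa/gzr: 32

Answer: 32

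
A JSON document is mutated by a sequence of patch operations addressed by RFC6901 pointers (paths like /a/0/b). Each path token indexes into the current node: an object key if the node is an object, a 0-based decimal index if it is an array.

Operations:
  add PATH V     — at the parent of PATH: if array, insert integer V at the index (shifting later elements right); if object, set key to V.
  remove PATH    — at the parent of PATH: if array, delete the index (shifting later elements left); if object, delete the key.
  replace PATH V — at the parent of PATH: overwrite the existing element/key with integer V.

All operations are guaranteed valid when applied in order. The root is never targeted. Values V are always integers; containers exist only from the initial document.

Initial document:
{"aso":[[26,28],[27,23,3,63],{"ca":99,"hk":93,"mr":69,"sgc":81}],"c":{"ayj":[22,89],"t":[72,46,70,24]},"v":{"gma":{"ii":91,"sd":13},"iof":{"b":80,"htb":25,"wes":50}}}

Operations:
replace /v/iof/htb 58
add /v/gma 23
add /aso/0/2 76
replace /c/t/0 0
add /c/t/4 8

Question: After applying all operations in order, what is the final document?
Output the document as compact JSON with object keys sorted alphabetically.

Answer: {"aso":[[26,28,76],[27,23,3,63],{"ca":99,"hk":93,"mr":69,"sgc":81}],"c":{"ayj":[22,89],"t":[0,46,70,24,8]},"v":{"gma":23,"iof":{"b":80,"htb":58,"wes":50}}}

Derivation:
After op 1 (replace /v/iof/htb 58): {"aso":[[26,28],[27,23,3,63],{"ca":99,"hk":93,"mr":69,"sgc":81}],"c":{"ayj":[22,89],"t":[72,46,70,24]},"v":{"gma":{"ii":91,"sd":13},"iof":{"b":80,"htb":58,"wes":50}}}
After op 2 (add /v/gma 23): {"aso":[[26,28],[27,23,3,63],{"ca":99,"hk":93,"mr":69,"sgc":81}],"c":{"ayj":[22,89],"t":[72,46,70,24]},"v":{"gma":23,"iof":{"b":80,"htb":58,"wes":50}}}
After op 3 (add /aso/0/2 76): {"aso":[[26,28,76],[27,23,3,63],{"ca":99,"hk":93,"mr":69,"sgc":81}],"c":{"ayj":[22,89],"t":[72,46,70,24]},"v":{"gma":23,"iof":{"b":80,"htb":58,"wes":50}}}
After op 4 (replace /c/t/0 0): {"aso":[[26,28,76],[27,23,3,63],{"ca":99,"hk":93,"mr":69,"sgc":81}],"c":{"ayj":[22,89],"t":[0,46,70,24]},"v":{"gma":23,"iof":{"b":80,"htb":58,"wes":50}}}
After op 5 (add /c/t/4 8): {"aso":[[26,28,76],[27,23,3,63],{"ca":99,"hk":93,"mr":69,"sgc":81}],"c":{"ayj":[22,89],"t":[0,46,70,24,8]},"v":{"gma":23,"iof":{"b":80,"htb":58,"wes":50}}}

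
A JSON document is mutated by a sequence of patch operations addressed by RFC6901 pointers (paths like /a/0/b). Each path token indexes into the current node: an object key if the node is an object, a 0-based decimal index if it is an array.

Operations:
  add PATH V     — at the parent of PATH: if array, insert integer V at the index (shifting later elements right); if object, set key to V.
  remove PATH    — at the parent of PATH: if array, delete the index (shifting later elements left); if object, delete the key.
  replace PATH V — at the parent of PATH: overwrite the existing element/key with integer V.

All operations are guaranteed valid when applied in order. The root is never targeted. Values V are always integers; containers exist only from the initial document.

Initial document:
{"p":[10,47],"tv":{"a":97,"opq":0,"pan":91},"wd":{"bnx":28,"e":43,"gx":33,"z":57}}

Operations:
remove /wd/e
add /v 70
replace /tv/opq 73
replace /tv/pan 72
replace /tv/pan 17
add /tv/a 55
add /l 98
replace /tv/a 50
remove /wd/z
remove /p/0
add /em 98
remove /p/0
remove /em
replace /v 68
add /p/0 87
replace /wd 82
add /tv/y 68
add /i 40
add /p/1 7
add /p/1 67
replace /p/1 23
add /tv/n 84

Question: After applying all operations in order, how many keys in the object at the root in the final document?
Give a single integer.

After op 1 (remove /wd/e): {"p":[10,47],"tv":{"a":97,"opq":0,"pan":91},"wd":{"bnx":28,"gx":33,"z":57}}
After op 2 (add /v 70): {"p":[10,47],"tv":{"a":97,"opq":0,"pan":91},"v":70,"wd":{"bnx":28,"gx":33,"z":57}}
After op 3 (replace /tv/opq 73): {"p":[10,47],"tv":{"a":97,"opq":73,"pan":91},"v":70,"wd":{"bnx":28,"gx":33,"z":57}}
After op 4 (replace /tv/pan 72): {"p":[10,47],"tv":{"a":97,"opq":73,"pan":72},"v":70,"wd":{"bnx":28,"gx":33,"z":57}}
After op 5 (replace /tv/pan 17): {"p":[10,47],"tv":{"a":97,"opq":73,"pan":17},"v":70,"wd":{"bnx":28,"gx":33,"z":57}}
After op 6 (add /tv/a 55): {"p":[10,47],"tv":{"a":55,"opq":73,"pan":17},"v":70,"wd":{"bnx":28,"gx":33,"z":57}}
After op 7 (add /l 98): {"l":98,"p":[10,47],"tv":{"a":55,"opq":73,"pan":17},"v":70,"wd":{"bnx":28,"gx":33,"z":57}}
After op 8 (replace /tv/a 50): {"l":98,"p":[10,47],"tv":{"a":50,"opq":73,"pan":17},"v":70,"wd":{"bnx":28,"gx":33,"z":57}}
After op 9 (remove /wd/z): {"l":98,"p":[10,47],"tv":{"a":50,"opq":73,"pan":17},"v":70,"wd":{"bnx":28,"gx":33}}
After op 10 (remove /p/0): {"l":98,"p":[47],"tv":{"a":50,"opq":73,"pan":17},"v":70,"wd":{"bnx":28,"gx":33}}
After op 11 (add /em 98): {"em":98,"l":98,"p":[47],"tv":{"a":50,"opq":73,"pan":17},"v":70,"wd":{"bnx":28,"gx":33}}
After op 12 (remove /p/0): {"em":98,"l":98,"p":[],"tv":{"a":50,"opq":73,"pan":17},"v":70,"wd":{"bnx":28,"gx":33}}
After op 13 (remove /em): {"l":98,"p":[],"tv":{"a":50,"opq":73,"pan":17},"v":70,"wd":{"bnx":28,"gx":33}}
After op 14 (replace /v 68): {"l":98,"p":[],"tv":{"a":50,"opq":73,"pan":17},"v":68,"wd":{"bnx":28,"gx":33}}
After op 15 (add /p/0 87): {"l":98,"p":[87],"tv":{"a":50,"opq":73,"pan":17},"v":68,"wd":{"bnx":28,"gx":33}}
After op 16 (replace /wd 82): {"l":98,"p":[87],"tv":{"a":50,"opq":73,"pan":17},"v":68,"wd":82}
After op 17 (add /tv/y 68): {"l":98,"p":[87],"tv":{"a":50,"opq":73,"pan":17,"y":68},"v":68,"wd":82}
After op 18 (add /i 40): {"i":40,"l":98,"p":[87],"tv":{"a":50,"opq":73,"pan":17,"y":68},"v":68,"wd":82}
After op 19 (add /p/1 7): {"i":40,"l":98,"p":[87,7],"tv":{"a":50,"opq":73,"pan":17,"y":68},"v":68,"wd":82}
After op 20 (add /p/1 67): {"i":40,"l":98,"p":[87,67,7],"tv":{"a":50,"opq":73,"pan":17,"y":68},"v":68,"wd":82}
After op 21 (replace /p/1 23): {"i":40,"l":98,"p":[87,23,7],"tv":{"a":50,"opq":73,"pan":17,"y":68},"v":68,"wd":82}
After op 22 (add /tv/n 84): {"i":40,"l":98,"p":[87,23,7],"tv":{"a":50,"n":84,"opq":73,"pan":17,"y":68},"v":68,"wd":82}
Size at the root: 6

Answer: 6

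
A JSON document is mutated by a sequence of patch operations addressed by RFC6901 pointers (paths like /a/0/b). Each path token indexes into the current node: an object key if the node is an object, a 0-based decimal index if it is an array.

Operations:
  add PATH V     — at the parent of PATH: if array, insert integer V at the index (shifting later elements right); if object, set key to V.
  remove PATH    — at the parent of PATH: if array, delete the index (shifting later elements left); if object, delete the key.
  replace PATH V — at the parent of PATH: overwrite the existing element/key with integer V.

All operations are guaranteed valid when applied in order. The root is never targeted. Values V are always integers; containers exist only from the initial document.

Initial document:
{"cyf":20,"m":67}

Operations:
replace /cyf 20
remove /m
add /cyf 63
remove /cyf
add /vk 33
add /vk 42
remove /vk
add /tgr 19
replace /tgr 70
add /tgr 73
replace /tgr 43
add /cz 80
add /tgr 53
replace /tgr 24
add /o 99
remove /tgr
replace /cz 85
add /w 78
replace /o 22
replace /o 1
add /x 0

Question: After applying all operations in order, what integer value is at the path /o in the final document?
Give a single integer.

Answer: 1

Derivation:
After op 1 (replace /cyf 20): {"cyf":20,"m":67}
After op 2 (remove /m): {"cyf":20}
After op 3 (add /cyf 63): {"cyf":63}
After op 4 (remove /cyf): {}
After op 5 (add /vk 33): {"vk":33}
After op 6 (add /vk 42): {"vk":42}
After op 7 (remove /vk): {}
After op 8 (add /tgr 19): {"tgr":19}
After op 9 (replace /tgr 70): {"tgr":70}
After op 10 (add /tgr 73): {"tgr":73}
After op 11 (replace /tgr 43): {"tgr":43}
After op 12 (add /cz 80): {"cz":80,"tgr":43}
After op 13 (add /tgr 53): {"cz":80,"tgr":53}
After op 14 (replace /tgr 24): {"cz":80,"tgr":24}
After op 15 (add /o 99): {"cz":80,"o":99,"tgr":24}
After op 16 (remove /tgr): {"cz":80,"o":99}
After op 17 (replace /cz 85): {"cz":85,"o":99}
After op 18 (add /w 78): {"cz":85,"o":99,"w":78}
After op 19 (replace /o 22): {"cz":85,"o":22,"w":78}
After op 20 (replace /o 1): {"cz":85,"o":1,"w":78}
After op 21 (add /x 0): {"cz":85,"o":1,"w":78,"x":0}
Value at /o: 1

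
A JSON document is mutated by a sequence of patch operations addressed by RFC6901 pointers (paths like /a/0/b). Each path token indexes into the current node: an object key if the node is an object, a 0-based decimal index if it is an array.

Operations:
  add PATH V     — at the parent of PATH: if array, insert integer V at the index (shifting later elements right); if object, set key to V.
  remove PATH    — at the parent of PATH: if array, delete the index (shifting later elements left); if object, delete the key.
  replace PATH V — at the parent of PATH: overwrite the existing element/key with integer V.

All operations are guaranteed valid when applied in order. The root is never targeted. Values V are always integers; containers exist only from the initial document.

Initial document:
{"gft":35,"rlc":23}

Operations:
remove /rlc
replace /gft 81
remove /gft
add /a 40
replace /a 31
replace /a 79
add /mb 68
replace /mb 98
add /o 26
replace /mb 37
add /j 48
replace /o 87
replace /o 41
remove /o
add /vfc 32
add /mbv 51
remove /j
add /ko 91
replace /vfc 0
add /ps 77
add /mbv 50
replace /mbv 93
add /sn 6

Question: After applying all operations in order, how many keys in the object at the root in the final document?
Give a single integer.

Answer: 7

Derivation:
After op 1 (remove /rlc): {"gft":35}
After op 2 (replace /gft 81): {"gft":81}
After op 3 (remove /gft): {}
After op 4 (add /a 40): {"a":40}
After op 5 (replace /a 31): {"a":31}
After op 6 (replace /a 79): {"a":79}
After op 7 (add /mb 68): {"a":79,"mb":68}
After op 8 (replace /mb 98): {"a":79,"mb":98}
After op 9 (add /o 26): {"a":79,"mb":98,"o":26}
After op 10 (replace /mb 37): {"a":79,"mb":37,"o":26}
After op 11 (add /j 48): {"a":79,"j":48,"mb":37,"o":26}
After op 12 (replace /o 87): {"a":79,"j":48,"mb":37,"o":87}
After op 13 (replace /o 41): {"a":79,"j":48,"mb":37,"o":41}
After op 14 (remove /o): {"a":79,"j":48,"mb":37}
After op 15 (add /vfc 32): {"a":79,"j":48,"mb":37,"vfc":32}
After op 16 (add /mbv 51): {"a":79,"j":48,"mb":37,"mbv":51,"vfc":32}
After op 17 (remove /j): {"a":79,"mb":37,"mbv":51,"vfc":32}
After op 18 (add /ko 91): {"a":79,"ko":91,"mb":37,"mbv":51,"vfc":32}
After op 19 (replace /vfc 0): {"a":79,"ko":91,"mb":37,"mbv":51,"vfc":0}
After op 20 (add /ps 77): {"a":79,"ko":91,"mb":37,"mbv":51,"ps":77,"vfc":0}
After op 21 (add /mbv 50): {"a":79,"ko":91,"mb":37,"mbv":50,"ps":77,"vfc":0}
After op 22 (replace /mbv 93): {"a":79,"ko":91,"mb":37,"mbv":93,"ps":77,"vfc":0}
After op 23 (add /sn 6): {"a":79,"ko":91,"mb":37,"mbv":93,"ps":77,"sn":6,"vfc":0}
Size at the root: 7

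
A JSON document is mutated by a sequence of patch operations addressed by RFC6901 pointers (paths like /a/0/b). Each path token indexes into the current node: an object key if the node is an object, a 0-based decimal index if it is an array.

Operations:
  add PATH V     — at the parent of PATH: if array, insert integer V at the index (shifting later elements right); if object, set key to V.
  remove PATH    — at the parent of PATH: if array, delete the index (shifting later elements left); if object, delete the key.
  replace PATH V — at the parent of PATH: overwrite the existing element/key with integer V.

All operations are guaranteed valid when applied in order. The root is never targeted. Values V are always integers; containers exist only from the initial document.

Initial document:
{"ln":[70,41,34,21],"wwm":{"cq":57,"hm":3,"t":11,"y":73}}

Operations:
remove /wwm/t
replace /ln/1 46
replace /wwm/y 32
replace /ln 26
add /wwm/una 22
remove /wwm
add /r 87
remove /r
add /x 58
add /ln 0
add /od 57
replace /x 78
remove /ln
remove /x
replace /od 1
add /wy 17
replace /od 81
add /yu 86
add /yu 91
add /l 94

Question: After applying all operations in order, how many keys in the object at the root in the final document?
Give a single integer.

Answer: 4

Derivation:
After op 1 (remove /wwm/t): {"ln":[70,41,34,21],"wwm":{"cq":57,"hm":3,"y":73}}
After op 2 (replace /ln/1 46): {"ln":[70,46,34,21],"wwm":{"cq":57,"hm":3,"y":73}}
After op 3 (replace /wwm/y 32): {"ln":[70,46,34,21],"wwm":{"cq":57,"hm":3,"y":32}}
After op 4 (replace /ln 26): {"ln":26,"wwm":{"cq":57,"hm":3,"y":32}}
After op 5 (add /wwm/una 22): {"ln":26,"wwm":{"cq":57,"hm":3,"una":22,"y":32}}
After op 6 (remove /wwm): {"ln":26}
After op 7 (add /r 87): {"ln":26,"r":87}
After op 8 (remove /r): {"ln":26}
After op 9 (add /x 58): {"ln":26,"x":58}
After op 10 (add /ln 0): {"ln":0,"x":58}
After op 11 (add /od 57): {"ln":0,"od":57,"x":58}
After op 12 (replace /x 78): {"ln":0,"od":57,"x":78}
After op 13 (remove /ln): {"od":57,"x":78}
After op 14 (remove /x): {"od":57}
After op 15 (replace /od 1): {"od":1}
After op 16 (add /wy 17): {"od":1,"wy":17}
After op 17 (replace /od 81): {"od":81,"wy":17}
After op 18 (add /yu 86): {"od":81,"wy":17,"yu":86}
After op 19 (add /yu 91): {"od":81,"wy":17,"yu":91}
After op 20 (add /l 94): {"l":94,"od":81,"wy":17,"yu":91}
Size at the root: 4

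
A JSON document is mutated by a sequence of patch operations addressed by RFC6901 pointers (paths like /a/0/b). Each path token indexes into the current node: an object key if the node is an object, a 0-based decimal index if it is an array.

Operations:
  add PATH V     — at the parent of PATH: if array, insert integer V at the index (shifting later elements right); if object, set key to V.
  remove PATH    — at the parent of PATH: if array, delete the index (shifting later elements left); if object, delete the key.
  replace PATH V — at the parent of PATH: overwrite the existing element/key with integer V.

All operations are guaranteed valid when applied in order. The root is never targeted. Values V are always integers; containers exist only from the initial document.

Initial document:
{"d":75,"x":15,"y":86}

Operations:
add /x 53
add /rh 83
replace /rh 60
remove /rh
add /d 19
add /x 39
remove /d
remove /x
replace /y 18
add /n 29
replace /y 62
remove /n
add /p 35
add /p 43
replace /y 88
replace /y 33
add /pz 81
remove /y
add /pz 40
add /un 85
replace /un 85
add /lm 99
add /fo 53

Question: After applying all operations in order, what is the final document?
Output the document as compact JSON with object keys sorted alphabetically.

After op 1 (add /x 53): {"d":75,"x":53,"y":86}
After op 2 (add /rh 83): {"d":75,"rh":83,"x":53,"y":86}
After op 3 (replace /rh 60): {"d":75,"rh":60,"x":53,"y":86}
After op 4 (remove /rh): {"d":75,"x":53,"y":86}
After op 5 (add /d 19): {"d":19,"x":53,"y":86}
After op 6 (add /x 39): {"d":19,"x":39,"y":86}
After op 7 (remove /d): {"x":39,"y":86}
After op 8 (remove /x): {"y":86}
After op 9 (replace /y 18): {"y":18}
After op 10 (add /n 29): {"n":29,"y":18}
After op 11 (replace /y 62): {"n":29,"y":62}
After op 12 (remove /n): {"y":62}
After op 13 (add /p 35): {"p":35,"y":62}
After op 14 (add /p 43): {"p":43,"y":62}
After op 15 (replace /y 88): {"p":43,"y":88}
After op 16 (replace /y 33): {"p":43,"y":33}
After op 17 (add /pz 81): {"p":43,"pz":81,"y":33}
After op 18 (remove /y): {"p":43,"pz":81}
After op 19 (add /pz 40): {"p":43,"pz":40}
After op 20 (add /un 85): {"p":43,"pz":40,"un":85}
After op 21 (replace /un 85): {"p":43,"pz":40,"un":85}
After op 22 (add /lm 99): {"lm":99,"p":43,"pz":40,"un":85}
After op 23 (add /fo 53): {"fo":53,"lm":99,"p":43,"pz":40,"un":85}

Answer: {"fo":53,"lm":99,"p":43,"pz":40,"un":85}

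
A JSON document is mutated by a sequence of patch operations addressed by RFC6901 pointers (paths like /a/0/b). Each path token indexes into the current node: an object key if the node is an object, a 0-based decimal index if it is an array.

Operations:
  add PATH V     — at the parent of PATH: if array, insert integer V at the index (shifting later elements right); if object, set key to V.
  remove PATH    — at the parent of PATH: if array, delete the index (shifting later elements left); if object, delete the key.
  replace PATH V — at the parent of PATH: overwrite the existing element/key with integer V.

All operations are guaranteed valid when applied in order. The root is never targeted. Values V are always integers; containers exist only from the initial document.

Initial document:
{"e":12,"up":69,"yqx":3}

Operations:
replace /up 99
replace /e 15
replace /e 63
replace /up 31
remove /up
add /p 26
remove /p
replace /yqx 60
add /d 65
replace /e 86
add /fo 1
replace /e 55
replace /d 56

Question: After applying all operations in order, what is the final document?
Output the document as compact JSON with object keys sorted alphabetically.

After op 1 (replace /up 99): {"e":12,"up":99,"yqx":3}
After op 2 (replace /e 15): {"e":15,"up":99,"yqx":3}
After op 3 (replace /e 63): {"e":63,"up":99,"yqx":3}
After op 4 (replace /up 31): {"e":63,"up":31,"yqx":3}
After op 5 (remove /up): {"e":63,"yqx":3}
After op 6 (add /p 26): {"e":63,"p":26,"yqx":3}
After op 7 (remove /p): {"e":63,"yqx":3}
After op 8 (replace /yqx 60): {"e":63,"yqx":60}
After op 9 (add /d 65): {"d":65,"e":63,"yqx":60}
After op 10 (replace /e 86): {"d":65,"e":86,"yqx":60}
After op 11 (add /fo 1): {"d":65,"e":86,"fo":1,"yqx":60}
After op 12 (replace /e 55): {"d":65,"e":55,"fo":1,"yqx":60}
After op 13 (replace /d 56): {"d":56,"e":55,"fo":1,"yqx":60}

Answer: {"d":56,"e":55,"fo":1,"yqx":60}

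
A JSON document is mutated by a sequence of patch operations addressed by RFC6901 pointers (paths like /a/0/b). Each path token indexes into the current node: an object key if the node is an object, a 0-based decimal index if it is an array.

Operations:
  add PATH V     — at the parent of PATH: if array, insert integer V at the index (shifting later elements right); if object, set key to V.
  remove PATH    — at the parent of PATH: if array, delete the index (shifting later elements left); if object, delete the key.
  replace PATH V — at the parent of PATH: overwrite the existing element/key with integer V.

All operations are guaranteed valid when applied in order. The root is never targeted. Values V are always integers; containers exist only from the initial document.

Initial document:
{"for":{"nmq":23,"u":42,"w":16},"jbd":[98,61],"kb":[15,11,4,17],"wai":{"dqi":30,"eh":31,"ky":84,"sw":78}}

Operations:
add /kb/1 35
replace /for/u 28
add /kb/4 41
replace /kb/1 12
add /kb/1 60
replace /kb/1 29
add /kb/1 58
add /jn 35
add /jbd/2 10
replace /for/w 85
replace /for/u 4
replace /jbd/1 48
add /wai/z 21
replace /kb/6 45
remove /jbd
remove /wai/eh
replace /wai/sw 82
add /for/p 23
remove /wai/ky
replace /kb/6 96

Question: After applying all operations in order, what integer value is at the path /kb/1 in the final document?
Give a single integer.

After op 1 (add /kb/1 35): {"for":{"nmq":23,"u":42,"w":16},"jbd":[98,61],"kb":[15,35,11,4,17],"wai":{"dqi":30,"eh":31,"ky":84,"sw":78}}
After op 2 (replace /for/u 28): {"for":{"nmq":23,"u":28,"w":16},"jbd":[98,61],"kb":[15,35,11,4,17],"wai":{"dqi":30,"eh":31,"ky":84,"sw":78}}
After op 3 (add /kb/4 41): {"for":{"nmq":23,"u":28,"w":16},"jbd":[98,61],"kb":[15,35,11,4,41,17],"wai":{"dqi":30,"eh":31,"ky":84,"sw":78}}
After op 4 (replace /kb/1 12): {"for":{"nmq":23,"u":28,"w":16},"jbd":[98,61],"kb":[15,12,11,4,41,17],"wai":{"dqi":30,"eh":31,"ky":84,"sw":78}}
After op 5 (add /kb/1 60): {"for":{"nmq":23,"u":28,"w":16},"jbd":[98,61],"kb":[15,60,12,11,4,41,17],"wai":{"dqi":30,"eh":31,"ky":84,"sw":78}}
After op 6 (replace /kb/1 29): {"for":{"nmq":23,"u":28,"w":16},"jbd":[98,61],"kb":[15,29,12,11,4,41,17],"wai":{"dqi":30,"eh":31,"ky":84,"sw":78}}
After op 7 (add /kb/1 58): {"for":{"nmq":23,"u":28,"w":16},"jbd":[98,61],"kb":[15,58,29,12,11,4,41,17],"wai":{"dqi":30,"eh":31,"ky":84,"sw":78}}
After op 8 (add /jn 35): {"for":{"nmq":23,"u":28,"w":16},"jbd":[98,61],"jn":35,"kb":[15,58,29,12,11,4,41,17],"wai":{"dqi":30,"eh":31,"ky":84,"sw":78}}
After op 9 (add /jbd/2 10): {"for":{"nmq":23,"u":28,"w":16},"jbd":[98,61,10],"jn":35,"kb":[15,58,29,12,11,4,41,17],"wai":{"dqi":30,"eh":31,"ky":84,"sw":78}}
After op 10 (replace /for/w 85): {"for":{"nmq":23,"u":28,"w":85},"jbd":[98,61,10],"jn":35,"kb":[15,58,29,12,11,4,41,17],"wai":{"dqi":30,"eh":31,"ky":84,"sw":78}}
After op 11 (replace /for/u 4): {"for":{"nmq":23,"u":4,"w":85},"jbd":[98,61,10],"jn":35,"kb":[15,58,29,12,11,4,41,17],"wai":{"dqi":30,"eh":31,"ky":84,"sw":78}}
After op 12 (replace /jbd/1 48): {"for":{"nmq":23,"u":4,"w":85},"jbd":[98,48,10],"jn":35,"kb":[15,58,29,12,11,4,41,17],"wai":{"dqi":30,"eh":31,"ky":84,"sw":78}}
After op 13 (add /wai/z 21): {"for":{"nmq":23,"u":4,"w":85},"jbd":[98,48,10],"jn":35,"kb":[15,58,29,12,11,4,41,17],"wai":{"dqi":30,"eh":31,"ky":84,"sw":78,"z":21}}
After op 14 (replace /kb/6 45): {"for":{"nmq":23,"u":4,"w":85},"jbd":[98,48,10],"jn":35,"kb":[15,58,29,12,11,4,45,17],"wai":{"dqi":30,"eh":31,"ky":84,"sw":78,"z":21}}
After op 15 (remove /jbd): {"for":{"nmq":23,"u":4,"w":85},"jn":35,"kb":[15,58,29,12,11,4,45,17],"wai":{"dqi":30,"eh":31,"ky":84,"sw":78,"z":21}}
After op 16 (remove /wai/eh): {"for":{"nmq":23,"u":4,"w":85},"jn":35,"kb":[15,58,29,12,11,4,45,17],"wai":{"dqi":30,"ky":84,"sw":78,"z":21}}
After op 17 (replace /wai/sw 82): {"for":{"nmq":23,"u":4,"w":85},"jn":35,"kb":[15,58,29,12,11,4,45,17],"wai":{"dqi":30,"ky":84,"sw":82,"z":21}}
After op 18 (add /for/p 23): {"for":{"nmq":23,"p":23,"u":4,"w":85},"jn":35,"kb":[15,58,29,12,11,4,45,17],"wai":{"dqi":30,"ky":84,"sw":82,"z":21}}
After op 19 (remove /wai/ky): {"for":{"nmq":23,"p":23,"u":4,"w":85},"jn":35,"kb":[15,58,29,12,11,4,45,17],"wai":{"dqi":30,"sw":82,"z":21}}
After op 20 (replace /kb/6 96): {"for":{"nmq":23,"p":23,"u":4,"w":85},"jn":35,"kb":[15,58,29,12,11,4,96,17],"wai":{"dqi":30,"sw":82,"z":21}}
Value at /kb/1: 58

Answer: 58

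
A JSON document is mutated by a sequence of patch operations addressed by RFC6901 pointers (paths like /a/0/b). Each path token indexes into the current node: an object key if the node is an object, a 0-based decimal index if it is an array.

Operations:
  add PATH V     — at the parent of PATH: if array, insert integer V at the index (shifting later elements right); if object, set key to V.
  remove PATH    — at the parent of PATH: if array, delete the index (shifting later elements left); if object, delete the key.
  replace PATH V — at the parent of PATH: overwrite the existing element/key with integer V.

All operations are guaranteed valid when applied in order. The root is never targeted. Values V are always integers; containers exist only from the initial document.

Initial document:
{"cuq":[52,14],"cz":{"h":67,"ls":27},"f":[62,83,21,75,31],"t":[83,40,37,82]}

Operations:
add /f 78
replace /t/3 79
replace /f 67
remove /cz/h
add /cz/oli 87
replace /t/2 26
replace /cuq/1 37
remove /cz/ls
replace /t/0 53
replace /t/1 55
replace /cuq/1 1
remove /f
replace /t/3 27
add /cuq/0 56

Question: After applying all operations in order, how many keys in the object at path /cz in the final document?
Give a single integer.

Answer: 1

Derivation:
After op 1 (add /f 78): {"cuq":[52,14],"cz":{"h":67,"ls":27},"f":78,"t":[83,40,37,82]}
After op 2 (replace /t/3 79): {"cuq":[52,14],"cz":{"h":67,"ls":27},"f":78,"t":[83,40,37,79]}
After op 3 (replace /f 67): {"cuq":[52,14],"cz":{"h":67,"ls":27},"f":67,"t":[83,40,37,79]}
After op 4 (remove /cz/h): {"cuq":[52,14],"cz":{"ls":27},"f":67,"t":[83,40,37,79]}
After op 5 (add /cz/oli 87): {"cuq":[52,14],"cz":{"ls":27,"oli":87},"f":67,"t":[83,40,37,79]}
After op 6 (replace /t/2 26): {"cuq":[52,14],"cz":{"ls":27,"oli":87},"f":67,"t":[83,40,26,79]}
After op 7 (replace /cuq/1 37): {"cuq":[52,37],"cz":{"ls":27,"oli":87},"f":67,"t":[83,40,26,79]}
After op 8 (remove /cz/ls): {"cuq":[52,37],"cz":{"oli":87},"f":67,"t":[83,40,26,79]}
After op 9 (replace /t/0 53): {"cuq":[52,37],"cz":{"oli":87},"f":67,"t":[53,40,26,79]}
After op 10 (replace /t/1 55): {"cuq":[52,37],"cz":{"oli":87},"f":67,"t":[53,55,26,79]}
After op 11 (replace /cuq/1 1): {"cuq":[52,1],"cz":{"oli":87},"f":67,"t":[53,55,26,79]}
After op 12 (remove /f): {"cuq":[52,1],"cz":{"oli":87},"t":[53,55,26,79]}
After op 13 (replace /t/3 27): {"cuq":[52,1],"cz":{"oli":87},"t":[53,55,26,27]}
After op 14 (add /cuq/0 56): {"cuq":[56,52,1],"cz":{"oli":87},"t":[53,55,26,27]}
Size at path /cz: 1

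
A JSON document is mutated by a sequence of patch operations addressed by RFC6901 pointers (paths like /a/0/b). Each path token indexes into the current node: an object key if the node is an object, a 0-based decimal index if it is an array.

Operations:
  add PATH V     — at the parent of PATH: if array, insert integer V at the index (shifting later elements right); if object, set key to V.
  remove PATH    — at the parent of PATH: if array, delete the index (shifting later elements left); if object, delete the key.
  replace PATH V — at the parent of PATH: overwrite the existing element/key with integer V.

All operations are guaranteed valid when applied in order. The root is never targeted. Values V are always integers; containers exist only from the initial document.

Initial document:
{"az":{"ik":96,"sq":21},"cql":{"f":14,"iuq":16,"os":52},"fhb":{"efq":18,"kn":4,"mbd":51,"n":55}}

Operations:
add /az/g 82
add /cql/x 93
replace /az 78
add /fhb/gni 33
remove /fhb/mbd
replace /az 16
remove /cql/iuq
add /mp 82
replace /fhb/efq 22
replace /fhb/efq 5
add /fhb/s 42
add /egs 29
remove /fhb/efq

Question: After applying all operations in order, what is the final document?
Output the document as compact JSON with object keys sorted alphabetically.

Answer: {"az":16,"cql":{"f":14,"os":52,"x":93},"egs":29,"fhb":{"gni":33,"kn":4,"n":55,"s":42},"mp":82}

Derivation:
After op 1 (add /az/g 82): {"az":{"g":82,"ik":96,"sq":21},"cql":{"f":14,"iuq":16,"os":52},"fhb":{"efq":18,"kn":4,"mbd":51,"n":55}}
After op 2 (add /cql/x 93): {"az":{"g":82,"ik":96,"sq":21},"cql":{"f":14,"iuq":16,"os":52,"x":93},"fhb":{"efq":18,"kn":4,"mbd":51,"n":55}}
After op 3 (replace /az 78): {"az":78,"cql":{"f":14,"iuq":16,"os":52,"x":93},"fhb":{"efq":18,"kn":4,"mbd":51,"n":55}}
After op 4 (add /fhb/gni 33): {"az":78,"cql":{"f":14,"iuq":16,"os":52,"x":93},"fhb":{"efq":18,"gni":33,"kn":4,"mbd":51,"n":55}}
After op 5 (remove /fhb/mbd): {"az":78,"cql":{"f":14,"iuq":16,"os":52,"x":93},"fhb":{"efq":18,"gni":33,"kn":4,"n":55}}
After op 6 (replace /az 16): {"az":16,"cql":{"f":14,"iuq":16,"os":52,"x":93},"fhb":{"efq":18,"gni":33,"kn":4,"n":55}}
After op 7 (remove /cql/iuq): {"az":16,"cql":{"f":14,"os":52,"x":93},"fhb":{"efq":18,"gni":33,"kn":4,"n":55}}
After op 8 (add /mp 82): {"az":16,"cql":{"f":14,"os":52,"x":93},"fhb":{"efq":18,"gni":33,"kn":4,"n":55},"mp":82}
After op 9 (replace /fhb/efq 22): {"az":16,"cql":{"f":14,"os":52,"x":93},"fhb":{"efq":22,"gni":33,"kn":4,"n":55},"mp":82}
After op 10 (replace /fhb/efq 5): {"az":16,"cql":{"f":14,"os":52,"x":93},"fhb":{"efq":5,"gni":33,"kn":4,"n":55},"mp":82}
After op 11 (add /fhb/s 42): {"az":16,"cql":{"f":14,"os":52,"x":93},"fhb":{"efq":5,"gni":33,"kn":4,"n":55,"s":42},"mp":82}
After op 12 (add /egs 29): {"az":16,"cql":{"f":14,"os":52,"x":93},"egs":29,"fhb":{"efq":5,"gni":33,"kn":4,"n":55,"s":42},"mp":82}
After op 13 (remove /fhb/efq): {"az":16,"cql":{"f":14,"os":52,"x":93},"egs":29,"fhb":{"gni":33,"kn":4,"n":55,"s":42},"mp":82}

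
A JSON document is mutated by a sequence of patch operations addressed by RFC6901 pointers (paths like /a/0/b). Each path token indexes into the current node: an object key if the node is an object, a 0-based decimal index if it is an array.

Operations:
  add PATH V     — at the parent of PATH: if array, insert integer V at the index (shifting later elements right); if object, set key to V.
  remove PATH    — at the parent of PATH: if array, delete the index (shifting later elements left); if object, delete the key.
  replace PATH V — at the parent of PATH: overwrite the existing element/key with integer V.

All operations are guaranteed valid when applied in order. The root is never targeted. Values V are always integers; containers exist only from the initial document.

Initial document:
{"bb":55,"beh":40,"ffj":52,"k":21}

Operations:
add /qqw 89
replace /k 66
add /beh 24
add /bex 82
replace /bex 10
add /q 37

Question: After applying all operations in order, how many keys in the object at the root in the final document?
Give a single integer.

After op 1 (add /qqw 89): {"bb":55,"beh":40,"ffj":52,"k":21,"qqw":89}
After op 2 (replace /k 66): {"bb":55,"beh":40,"ffj":52,"k":66,"qqw":89}
After op 3 (add /beh 24): {"bb":55,"beh":24,"ffj":52,"k":66,"qqw":89}
After op 4 (add /bex 82): {"bb":55,"beh":24,"bex":82,"ffj":52,"k":66,"qqw":89}
After op 5 (replace /bex 10): {"bb":55,"beh":24,"bex":10,"ffj":52,"k":66,"qqw":89}
After op 6 (add /q 37): {"bb":55,"beh":24,"bex":10,"ffj":52,"k":66,"q":37,"qqw":89}
Size at the root: 7

Answer: 7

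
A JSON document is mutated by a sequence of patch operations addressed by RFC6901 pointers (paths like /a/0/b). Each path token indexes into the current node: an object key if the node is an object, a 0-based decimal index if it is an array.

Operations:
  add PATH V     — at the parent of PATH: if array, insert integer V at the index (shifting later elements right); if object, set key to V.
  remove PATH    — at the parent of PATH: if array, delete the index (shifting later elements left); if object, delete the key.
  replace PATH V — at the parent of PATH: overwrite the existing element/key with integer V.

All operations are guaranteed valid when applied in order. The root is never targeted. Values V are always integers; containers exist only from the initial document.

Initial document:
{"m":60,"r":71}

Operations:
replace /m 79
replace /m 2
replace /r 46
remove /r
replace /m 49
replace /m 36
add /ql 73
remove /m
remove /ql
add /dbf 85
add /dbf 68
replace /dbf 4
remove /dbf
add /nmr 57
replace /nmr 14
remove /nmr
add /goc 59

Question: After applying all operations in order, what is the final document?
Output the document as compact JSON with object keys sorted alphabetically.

After op 1 (replace /m 79): {"m":79,"r":71}
After op 2 (replace /m 2): {"m":2,"r":71}
After op 3 (replace /r 46): {"m":2,"r":46}
After op 4 (remove /r): {"m":2}
After op 5 (replace /m 49): {"m":49}
After op 6 (replace /m 36): {"m":36}
After op 7 (add /ql 73): {"m":36,"ql":73}
After op 8 (remove /m): {"ql":73}
After op 9 (remove /ql): {}
After op 10 (add /dbf 85): {"dbf":85}
After op 11 (add /dbf 68): {"dbf":68}
After op 12 (replace /dbf 4): {"dbf":4}
After op 13 (remove /dbf): {}
After op 14 (add /nmr 57): {"nmr":57}
After op 15 (replace /nmr 14): {"nmr":14}
After op 16 (remove /nmr): {}
After op 17 (add /goc 59): {"goc":59}

Answer: {"goc":59}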